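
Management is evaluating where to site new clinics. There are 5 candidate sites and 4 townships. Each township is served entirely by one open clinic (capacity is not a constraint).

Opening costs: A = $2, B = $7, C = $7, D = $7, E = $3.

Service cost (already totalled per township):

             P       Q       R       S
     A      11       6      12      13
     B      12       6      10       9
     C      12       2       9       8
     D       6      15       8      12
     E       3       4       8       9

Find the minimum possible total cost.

Minimum total cost: 27

For any fixed open set, each township goes to its cheapest open site; total = fixed + service.
{E}: P→E 3, Q→E 4, R→E 8, S→E 9. Service 24; fixed 3; total 27.
{A, E}: P→E 3, Q→E 4, R→E 8, S→E 9. Service 24; fixed 5; total 29.
{C, E}: service 21 + fixed 10 = 31
{A, B, C, D, E}: P→E 3, Q→C 2, R→D 8, S→C 8. Service 21; fixed 26; total 47.
No other subset beats 27.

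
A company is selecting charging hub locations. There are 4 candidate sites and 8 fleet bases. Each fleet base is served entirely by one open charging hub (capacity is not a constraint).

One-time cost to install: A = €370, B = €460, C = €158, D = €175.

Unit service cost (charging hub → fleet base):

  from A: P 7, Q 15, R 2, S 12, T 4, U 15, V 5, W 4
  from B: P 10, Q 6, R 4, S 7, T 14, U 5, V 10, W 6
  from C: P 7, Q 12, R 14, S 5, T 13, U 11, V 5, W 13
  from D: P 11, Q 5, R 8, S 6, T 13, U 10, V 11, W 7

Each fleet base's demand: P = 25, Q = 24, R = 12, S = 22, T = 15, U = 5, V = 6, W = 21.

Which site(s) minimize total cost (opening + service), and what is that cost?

Open A and D; minimum total cost 1220.

For any fixed open set, each fleet base goes to its cheapest open site; total = fixed + service.
{A, D}: P→A 7·25=175, Q→D 5·24=120, R→A 2·12=24, S→D 6·22=132, T→A 4·15=60, U→D 10·5=50, V→A 5·6=30, W→A 4·21=84. Service 675; fixed 545; total 1220.
{C, D}: service 923 + fixed 333 = 1256
{D}: service 1081 + fixed 175 = 1256
{A, B, C, D}: P→A 7·25=175, Q→D 5·24=120, R→A 2·12=24, S→C 5·22=110, T→A 4·15=60, U→B 5·5=25, V→A 5·6=30, W→A 4·21=84. Service 628; fixed 1163; total 1791.
No other subset beats 1220.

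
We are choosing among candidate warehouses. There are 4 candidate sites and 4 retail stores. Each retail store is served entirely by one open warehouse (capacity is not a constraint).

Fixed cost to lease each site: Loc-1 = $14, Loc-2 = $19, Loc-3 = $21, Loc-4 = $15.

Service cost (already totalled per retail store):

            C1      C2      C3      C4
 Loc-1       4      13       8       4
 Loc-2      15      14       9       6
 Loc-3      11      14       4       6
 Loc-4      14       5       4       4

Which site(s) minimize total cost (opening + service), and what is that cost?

Open Loc-4 only; minimum total cost 42.

For any fixed open set, each retail store goes to its cheapest open site; total = fixed + service.
{Loc-4}: C1→Loc-4 14, C2→Loc-4 5, C3→Loc-4 4, C4→Loc-4 4. Service 27; fixed 15; total 42.
{Loc-1}: service 29 + fixed 14 = 43
{Loc-1, Loc-4}: service 17 + fixed 29 = 46
{Loc-1, Loc-2, Loc-3, Loc-4}: service 17 + fixed 69 = 86
(All 15 nonempty subsets were checked; Loc-4 only is lowest.)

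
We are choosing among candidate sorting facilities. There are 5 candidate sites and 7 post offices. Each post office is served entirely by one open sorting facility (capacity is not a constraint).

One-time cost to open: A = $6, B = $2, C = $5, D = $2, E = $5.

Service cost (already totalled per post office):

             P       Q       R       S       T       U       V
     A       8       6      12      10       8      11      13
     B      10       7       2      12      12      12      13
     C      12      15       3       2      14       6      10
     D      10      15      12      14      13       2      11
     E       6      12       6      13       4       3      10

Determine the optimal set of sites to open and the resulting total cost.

For any fixed open set, each post office goes to its cheapest open site; total = fixed + service.
{B, C, E}: P→E 6, Q→B 7, R→B 2, S→C 2, T→E 4, U→E 3, V→C 10. Service 34; fixed 12; total 46.
{B, C, D, E}: service 33 + fixed 14 = 47
{A, C, E}: service 34 + fixed 16 = 50
{A, B, C, D, E}: service 32 + fixed 20 = 52
No other subset beats 46.

Open B, C and E; minimum total cost 46.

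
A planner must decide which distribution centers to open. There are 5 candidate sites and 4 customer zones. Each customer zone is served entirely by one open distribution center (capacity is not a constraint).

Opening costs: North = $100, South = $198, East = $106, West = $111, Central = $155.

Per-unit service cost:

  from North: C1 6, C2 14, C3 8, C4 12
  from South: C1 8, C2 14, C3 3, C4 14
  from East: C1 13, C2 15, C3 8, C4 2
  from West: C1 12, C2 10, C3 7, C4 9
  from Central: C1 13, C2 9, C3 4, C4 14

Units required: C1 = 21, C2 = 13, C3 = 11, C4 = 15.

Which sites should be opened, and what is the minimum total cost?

For any fixed open set, each customer zone goes to its cheapest open site; total = fixed + service.
{North, East}: C1→North 6·21=126, C2→North 14·13=182, C3→North 8·11=88, C4→East 2·15=30. Service 426; fixed 206; total 632.
{North}: C1→North 6·21=126, C2→North 14·13=182, C3→North 8·11=88, C4→North 12·15=180. Service 576; fixed 100; total 676.
{North, East, Central}: service 317 + fixed 361 = 678
{North, South, East, West, Central}: service 306 + fixed 670 = 976
No other subset beats 632.

Open North and East; minimum total cost 632.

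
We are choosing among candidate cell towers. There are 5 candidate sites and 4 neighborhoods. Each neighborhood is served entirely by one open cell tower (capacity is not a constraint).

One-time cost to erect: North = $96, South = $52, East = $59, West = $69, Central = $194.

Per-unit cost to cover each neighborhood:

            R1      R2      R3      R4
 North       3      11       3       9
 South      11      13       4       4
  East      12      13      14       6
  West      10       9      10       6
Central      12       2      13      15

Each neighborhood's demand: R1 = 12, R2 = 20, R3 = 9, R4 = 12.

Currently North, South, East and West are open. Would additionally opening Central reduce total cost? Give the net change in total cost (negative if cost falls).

No — net change +54 (cost rises by 54).

Current service cost with {North, South, East, West}: 291.
Adding Central: each neighborhood re-picks its cheapest; new service cost 151, saving 140.
Extra fixed cost: 194. Net change = 194 − 140 = 54.
(Totals: 567 → 621.)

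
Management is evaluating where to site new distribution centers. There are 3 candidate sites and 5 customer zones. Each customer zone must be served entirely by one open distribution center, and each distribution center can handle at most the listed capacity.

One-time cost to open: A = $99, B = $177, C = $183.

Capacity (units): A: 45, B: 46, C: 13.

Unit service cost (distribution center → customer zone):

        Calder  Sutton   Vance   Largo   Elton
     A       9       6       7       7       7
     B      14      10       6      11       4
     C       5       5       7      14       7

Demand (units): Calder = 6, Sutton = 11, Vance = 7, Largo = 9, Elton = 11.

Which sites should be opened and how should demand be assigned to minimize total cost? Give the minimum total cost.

Open {A}: Calder→A 9·6=54, Sutton→A 6·11=66, Vance→A 7·7=49, Largo→A 7·9=63, Elton→A 7·11=77.
Loads: A carries 44/45. Service 309; fixed 99; total 408.
Next best feasible plan costs 545.

Minimum total cost: 408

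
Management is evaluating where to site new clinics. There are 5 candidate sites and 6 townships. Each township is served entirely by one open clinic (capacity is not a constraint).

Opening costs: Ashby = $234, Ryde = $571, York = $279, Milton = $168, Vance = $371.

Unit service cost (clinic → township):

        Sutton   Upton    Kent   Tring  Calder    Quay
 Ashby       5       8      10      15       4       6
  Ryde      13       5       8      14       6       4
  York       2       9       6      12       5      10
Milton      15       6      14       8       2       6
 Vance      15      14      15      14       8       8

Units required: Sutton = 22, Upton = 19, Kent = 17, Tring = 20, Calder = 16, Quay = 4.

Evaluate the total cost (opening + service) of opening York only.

Total cost: 956

Each township is assigned to its cheapest site among the open ones.
{York}: Sutton→York 2·22=44, Upton→York 9·19=171, Kent→York 6·17=102, Tring→York 12·20=240, Calder→York 5·16=80, Quay→York 10·4=40. Service 677; fixed 279; total 956.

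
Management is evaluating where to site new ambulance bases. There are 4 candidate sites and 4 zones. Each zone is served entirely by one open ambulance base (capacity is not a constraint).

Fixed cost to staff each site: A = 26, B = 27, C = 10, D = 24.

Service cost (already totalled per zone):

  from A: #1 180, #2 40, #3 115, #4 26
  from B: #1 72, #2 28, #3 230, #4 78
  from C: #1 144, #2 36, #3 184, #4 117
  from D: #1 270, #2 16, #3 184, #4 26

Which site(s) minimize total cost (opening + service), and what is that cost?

Open A and B; minimum total cost 294.

For any fixed open set, each zone goes to its cheapest open site; total = fixed + service.
{A, B}: #1→B 72, #2→B 28, #3→A 115, #4→A 26. Service 241; fixed 53; total 294.
{A, B, C}: #1→B 72, #2→B 28, #3→A 115, #4→A 26. Service 241; fixed 63; total 304.
{A, B, D}: service 229 + fixed 77 = 306
{A, B, C, D}: #1→B 72, #2→D 16, #3→A 115, #4→A 26. Service 229; fixed 87; total 316.
(All 15 nonempty subsets were checked; A and B is lowest.)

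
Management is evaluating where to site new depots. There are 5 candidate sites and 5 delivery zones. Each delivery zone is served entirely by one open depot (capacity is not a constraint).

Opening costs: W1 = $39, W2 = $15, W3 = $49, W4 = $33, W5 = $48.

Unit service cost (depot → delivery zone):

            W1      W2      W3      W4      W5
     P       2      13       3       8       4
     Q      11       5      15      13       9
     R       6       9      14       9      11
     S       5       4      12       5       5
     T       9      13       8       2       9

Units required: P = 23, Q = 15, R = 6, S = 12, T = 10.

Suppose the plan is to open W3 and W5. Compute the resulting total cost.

Total cost: 507

Each delivery zone is assigned to its cheapest site among the open ones.
{W3, W5}: P→W3 3·23=69, Q→W5 9·15=135, R→W5 11·6=66, S→W5 5·12=60, T→W3 8·10=80. Service 410; fixed 97; total 507.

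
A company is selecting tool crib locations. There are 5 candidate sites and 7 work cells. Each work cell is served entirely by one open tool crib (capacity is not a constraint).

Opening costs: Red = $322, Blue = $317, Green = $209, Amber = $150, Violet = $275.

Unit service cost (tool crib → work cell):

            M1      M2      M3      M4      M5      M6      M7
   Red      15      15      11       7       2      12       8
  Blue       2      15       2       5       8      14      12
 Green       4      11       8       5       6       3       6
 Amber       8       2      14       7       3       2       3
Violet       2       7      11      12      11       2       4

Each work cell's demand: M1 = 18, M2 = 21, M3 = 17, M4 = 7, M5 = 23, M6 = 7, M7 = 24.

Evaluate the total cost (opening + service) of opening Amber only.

Total cost: 778

Each work cell is assigned to its cheapest site among the open ones.
{Amber}: M1→Amber 8·18=144, M2→Amber 2·21=42, M3→Amber 14·17=238, M4→Amber 7·7=49, M5→Amber 3·23=69, M6→Amber 2·7=14, M7→Amber 3·24=72. Service 628; fixed 150; total 778.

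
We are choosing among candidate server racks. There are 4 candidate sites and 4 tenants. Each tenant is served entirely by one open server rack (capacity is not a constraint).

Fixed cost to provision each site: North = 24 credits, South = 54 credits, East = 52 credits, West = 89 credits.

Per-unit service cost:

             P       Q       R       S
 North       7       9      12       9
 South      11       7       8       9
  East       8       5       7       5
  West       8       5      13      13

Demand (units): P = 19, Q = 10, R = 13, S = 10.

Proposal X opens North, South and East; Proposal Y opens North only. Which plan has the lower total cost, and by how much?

Proposal X: {North, South, East}: P→North 7·19=133, Q→East 5·10=50, R→East 7·13=91, S→East 5·10=50. Service 324; fixed 130; total 454.
Proposal Y: {North}: P→North 7·19=133, Q→North 9·10=90, R→North 12·13=156, S→North 9·10=90. Service 469; fixed 24; total 493.
Difference: |454 − 493| = 39.

Proposal X is cheaper by 39.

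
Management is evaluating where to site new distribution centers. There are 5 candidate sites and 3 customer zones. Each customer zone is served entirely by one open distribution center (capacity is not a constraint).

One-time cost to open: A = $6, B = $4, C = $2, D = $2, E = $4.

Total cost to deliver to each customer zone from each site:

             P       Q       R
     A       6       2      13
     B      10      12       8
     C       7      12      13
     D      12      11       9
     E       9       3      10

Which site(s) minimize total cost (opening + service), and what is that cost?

For any fixed open set, each customer zone goes to its cheapest open site; total = fixed + service.
{A, D}: P→A 6, Q→A 2, R→D 9. Service 17; fixed 8; total 25.
{A, B}: service 16 + fixed 10 = 26
{C, E}: service 20 + fixed 6 = 26
{A, B, C, D, E}: P→A 6, Q→A 2, R→B 8. Service 16; fixed 18; total 34.
No other subset beats 25.

Open A and D; minimum total cost 25.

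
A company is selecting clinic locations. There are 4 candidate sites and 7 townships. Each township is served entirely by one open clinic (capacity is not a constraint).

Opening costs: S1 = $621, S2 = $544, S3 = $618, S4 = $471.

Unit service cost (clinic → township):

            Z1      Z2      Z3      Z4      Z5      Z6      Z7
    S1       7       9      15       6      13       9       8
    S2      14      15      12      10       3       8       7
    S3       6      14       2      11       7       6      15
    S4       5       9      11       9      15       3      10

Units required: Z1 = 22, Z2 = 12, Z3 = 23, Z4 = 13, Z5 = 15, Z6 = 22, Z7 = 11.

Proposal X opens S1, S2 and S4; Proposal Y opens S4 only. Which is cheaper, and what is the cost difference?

Proposal X: {S1, S2, S4}: Z1→S4 5·22=110, Z2→S1 9·12=108, Z3→S4 11·23=253, Z4→S1 6·13=78, Z5→S2 3·15=45, Z6→S4 3·22=66, Z7→S2 7·11=77. Service 737; fixed 1636; total 2373.
Proposal Y: {S4}: Z1→S4 5·22=110, Z2→S4 9·12=108, Z3→S4 11·23=253, Z4→S4 9·13=117, Z5→S4 15·15=225, Z6→S4 3·22=66, Z7→S4 10·11=110. Service 989; fixed 471; total 1460.
Difference: |2373 − 1460| = 913.

Proposal Y is cheaper by 913.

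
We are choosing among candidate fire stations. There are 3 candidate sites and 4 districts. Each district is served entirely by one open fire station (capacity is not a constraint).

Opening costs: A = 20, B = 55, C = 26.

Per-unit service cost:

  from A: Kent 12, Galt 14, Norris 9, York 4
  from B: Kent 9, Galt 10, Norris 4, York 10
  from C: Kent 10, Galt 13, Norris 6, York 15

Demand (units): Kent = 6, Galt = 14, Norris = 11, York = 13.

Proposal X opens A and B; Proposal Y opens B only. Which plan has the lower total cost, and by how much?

Proposal X: {A, B}: Kent→B 9·6=54, Galt→B 10·14=140, Norris→B 4·11=44, York→A 4·13=52. Service 290; fixed 75; total 365.
Proposal Y: {B}: Kent→B 9·6=54, Galt→B 10·14=140, Norris→B 4·11=44, York→B 10·13=130. Service 368; fixed 55; total 423.
Difference: |365 − 423| = 58.

Proposal X is cheaper by 58.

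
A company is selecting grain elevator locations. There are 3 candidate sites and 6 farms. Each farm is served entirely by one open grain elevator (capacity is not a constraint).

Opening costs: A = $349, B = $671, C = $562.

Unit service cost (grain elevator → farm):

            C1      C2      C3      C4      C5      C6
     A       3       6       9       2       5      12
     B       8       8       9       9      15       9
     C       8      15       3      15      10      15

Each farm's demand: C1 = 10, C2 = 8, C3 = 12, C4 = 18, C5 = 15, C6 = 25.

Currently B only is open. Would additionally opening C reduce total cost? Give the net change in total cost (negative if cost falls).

No — net change +415 (cost rises by 415).

Current service cost with {B}: 864.
Adding C: each farm re-picks its cheapest; new service cost 717, saving 147.
Extra fixed cost: 562. Net change = 562 − 147 = 415.
(Totals: 1535 → 1950.)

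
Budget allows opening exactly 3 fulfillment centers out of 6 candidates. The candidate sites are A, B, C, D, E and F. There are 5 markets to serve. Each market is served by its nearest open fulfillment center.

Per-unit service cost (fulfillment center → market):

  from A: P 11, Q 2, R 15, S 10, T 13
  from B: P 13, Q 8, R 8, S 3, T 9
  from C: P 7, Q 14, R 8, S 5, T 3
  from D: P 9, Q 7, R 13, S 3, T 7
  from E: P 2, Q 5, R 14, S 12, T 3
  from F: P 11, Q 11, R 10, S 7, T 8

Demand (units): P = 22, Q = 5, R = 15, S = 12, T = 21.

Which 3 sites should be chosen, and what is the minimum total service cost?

Choose A, B and E; total service cost 273.

With exactly 3 open, each market uses its cheapest among the chosen.
{A, B, E}: P→E 2·22=44, Q→A 2·5=10, R→B 8·15=120, S→B 3·12=36, T→E 3·21=63. Service cost 273.
{B, C, E}: service cost 288
{B, D, E}: service cost 288
Among all 20 size-3 choices, {A, B, E} is lowest.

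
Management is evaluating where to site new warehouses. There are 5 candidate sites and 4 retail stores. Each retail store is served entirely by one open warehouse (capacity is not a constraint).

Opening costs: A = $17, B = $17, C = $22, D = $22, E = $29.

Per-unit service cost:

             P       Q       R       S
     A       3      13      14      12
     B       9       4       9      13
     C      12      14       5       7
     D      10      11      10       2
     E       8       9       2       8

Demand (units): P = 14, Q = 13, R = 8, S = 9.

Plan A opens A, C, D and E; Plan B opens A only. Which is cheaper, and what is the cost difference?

Plan A: {A, C, D, E}: P→A 3·14=42, Q→E 9·13=117, R→E 2·8=16, S→D 2·9=18. Service 193; fixed 90; total 283.
Plan B: {A}: P→A 3·14=42, Q→A 13·13=169, R→A 14·8=112, S→A 12·9=108. Service 431; fixed 17; total 448.
Difference: |283 − 448| = 165.

Plan A is cheaper by 165.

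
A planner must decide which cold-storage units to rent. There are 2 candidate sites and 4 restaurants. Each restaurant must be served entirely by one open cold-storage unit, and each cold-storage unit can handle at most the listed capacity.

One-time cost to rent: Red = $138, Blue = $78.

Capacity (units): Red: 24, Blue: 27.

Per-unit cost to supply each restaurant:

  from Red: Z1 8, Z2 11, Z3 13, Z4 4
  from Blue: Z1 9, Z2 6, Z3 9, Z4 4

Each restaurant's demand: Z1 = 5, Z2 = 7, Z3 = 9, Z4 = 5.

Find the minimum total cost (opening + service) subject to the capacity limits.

Minimum total cost: 266

Open {Blue}: Z1→Blue 9·5=45, Z2→Blue 6·7=42, Z3→Blue 9·9=81, Z4→Blue 4·5=20.
Loads: Blue carries 26/27. Service 188; fixed 78; total 266.
Next best feasible plan costs 399.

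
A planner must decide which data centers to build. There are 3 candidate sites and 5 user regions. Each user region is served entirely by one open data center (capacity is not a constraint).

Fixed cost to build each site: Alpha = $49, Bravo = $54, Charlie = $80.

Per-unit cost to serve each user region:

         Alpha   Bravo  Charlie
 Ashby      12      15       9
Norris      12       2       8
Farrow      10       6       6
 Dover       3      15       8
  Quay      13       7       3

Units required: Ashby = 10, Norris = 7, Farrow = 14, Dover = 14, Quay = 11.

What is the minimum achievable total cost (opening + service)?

Minimum total cost: 434

For any fixed open set, each user region goes to its cheapest open site; total = fixed + service.
{Alpha, Charlie}: Ashby→Charlie 9·10=90, Norris→Charlie 8·7=56, Farrow→Charlie 6·14=84, Dover→Alpha 3·14=42, Quay→Charlie 3·11=33. Service 305; fixed 129; total 434.
{Alpha, Bravo}: Ashby→Alpha 12·10=120, Norris→Bravo 2·7=14, Farrow→Bravo 6·14=84, Dover→Alpha 3·14=42, Quay→Bravo 7·11=77. Service 337; fixed 103; total 440.
{Alpha, Bravo, Charlie}: service 263 + fixed 183 = 446
{Alpha}: service 529 + fixed 49 = 578
No other subset beats 434.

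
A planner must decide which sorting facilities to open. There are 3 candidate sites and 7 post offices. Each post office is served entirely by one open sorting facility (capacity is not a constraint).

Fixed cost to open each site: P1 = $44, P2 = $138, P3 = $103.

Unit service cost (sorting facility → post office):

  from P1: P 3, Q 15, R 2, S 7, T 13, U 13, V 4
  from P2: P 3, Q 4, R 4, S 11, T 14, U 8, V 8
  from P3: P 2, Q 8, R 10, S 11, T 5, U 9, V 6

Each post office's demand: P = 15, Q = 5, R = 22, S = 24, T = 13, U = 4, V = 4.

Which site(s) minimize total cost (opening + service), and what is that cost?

For any fixed open set, each post office goes to its cheapest open site; total = fixed + service.
{P1, P3}: P→P3 2·15=30, Q→P3 8·5=40, R→P1 2·22=44, S→P1 7·24=168, T→P3 5·13=65, U→P3 9·4=36, V→P1 4·4=16. Service 399; fixed 147; total 546.
{P1}: service 569 + fixed 44 = 613
{P1, P2, P3}: service 375 + fixed 285 = 660
(All 7 nonempty subsets were checked; P1 and P3 is lowest.)

Open P1 and P3; minimum total cost 546.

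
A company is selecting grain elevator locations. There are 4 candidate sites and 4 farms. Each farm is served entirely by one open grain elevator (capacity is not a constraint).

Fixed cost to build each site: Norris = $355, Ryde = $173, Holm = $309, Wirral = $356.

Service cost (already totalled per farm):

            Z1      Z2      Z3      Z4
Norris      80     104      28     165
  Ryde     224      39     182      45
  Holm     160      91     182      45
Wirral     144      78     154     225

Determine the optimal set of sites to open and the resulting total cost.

Open Ryde only; minimum total cost 663.

For any fixed open set, each farm goes to its cheapest open site; total = fixed + service.
{Ryde}: Z1→Ryde 224, Z2→Ryde 39, Z3→Ryde 182, Z4→Ryde 45. Service 490; fixed 173; total 663.
{Norris, Ryde}: Z1→Norris 80, Z2→Ryde 39, Z3→Norris 28, Z4→Ryde 45. Service 192; fixed 528; total 720.
{Norris}: service 377 + fixed 355 = 732
{Norris, Ryde, Holm, Wirral}: service 192 + fixed 1193 = 1385
(All 15 nonempty subsets were checked; Ryde only is lowest.)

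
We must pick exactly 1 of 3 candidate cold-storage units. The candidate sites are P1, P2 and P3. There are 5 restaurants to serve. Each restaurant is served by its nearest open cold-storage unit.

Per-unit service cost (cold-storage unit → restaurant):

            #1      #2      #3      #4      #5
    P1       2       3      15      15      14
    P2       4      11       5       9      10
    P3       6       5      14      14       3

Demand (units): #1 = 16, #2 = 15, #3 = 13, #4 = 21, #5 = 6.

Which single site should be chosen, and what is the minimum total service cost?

Choose P2 only; total service cost 543.

With exactly 1 open, each restaurant uses its cheapest among the chosen.
{P2}: #1→P2 4·16=64, #2→P2 11·15=165, #3→P2 5·13=65, #4→P2 9·21=189, #5→P2 10·6=60. Service cost 543.
{P3}: service cost 665
{P1}: service cost 671
Among all 3 size-1 choices, {P2} is lowest.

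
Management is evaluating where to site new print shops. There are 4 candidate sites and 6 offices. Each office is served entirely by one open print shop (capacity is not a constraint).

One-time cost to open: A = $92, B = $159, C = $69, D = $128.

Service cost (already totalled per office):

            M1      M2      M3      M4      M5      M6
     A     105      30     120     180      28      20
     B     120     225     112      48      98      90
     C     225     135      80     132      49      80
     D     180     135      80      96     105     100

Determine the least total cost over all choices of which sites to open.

For any fixed open set, each office goes to its cheapest open site; total = fixed + service.
{A, C}: M1→A 105, M2→A 30, M3→C 80, M4→C 132, M5→A 28, M6→A 20. Service 395; fixed 161; total 556.
{A}: service 483 + fixed 92 = 575
{A, D}: service 359 + fixed 220 = 579
{A, B, C, D}: service 311 + fixed 448 = 759
No other subset beats 556.

Minimum total cost: 556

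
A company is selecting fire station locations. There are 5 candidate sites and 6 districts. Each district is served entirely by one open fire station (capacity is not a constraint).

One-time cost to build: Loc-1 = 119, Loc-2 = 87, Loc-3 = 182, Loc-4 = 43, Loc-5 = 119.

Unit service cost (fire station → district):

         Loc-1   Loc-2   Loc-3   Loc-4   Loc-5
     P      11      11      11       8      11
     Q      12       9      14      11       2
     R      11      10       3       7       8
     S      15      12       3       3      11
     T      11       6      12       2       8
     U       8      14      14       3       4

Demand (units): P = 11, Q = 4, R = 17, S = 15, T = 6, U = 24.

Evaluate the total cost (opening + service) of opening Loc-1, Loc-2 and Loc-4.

Total cost: 621

Each district is assigned to its cheapest site among the open ones.
{Loc-1, Loc-2, Loc-4}: P→Loc-4 8·11=88, Q→Loc-2 9·4=36, R→Loc-4 7·17=119, S→Loc-4 3·15=45, T→Loc-4 2·6=12, U→Loc-4 3·24=72. Service 372; fixed 249; total 621.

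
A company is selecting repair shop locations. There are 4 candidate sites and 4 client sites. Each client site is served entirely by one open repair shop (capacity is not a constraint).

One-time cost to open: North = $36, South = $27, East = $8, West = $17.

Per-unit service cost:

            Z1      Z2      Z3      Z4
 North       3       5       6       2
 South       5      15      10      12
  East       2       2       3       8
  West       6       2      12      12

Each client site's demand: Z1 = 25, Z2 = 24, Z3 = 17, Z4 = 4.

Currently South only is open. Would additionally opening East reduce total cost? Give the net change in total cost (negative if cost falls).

Current service cost with {South}: 703.
Adding East: each client site re-picks its cheapest; new service cost 181, saving 522.
Extra fixed cost: 8. Net change = 8 − 522 = -514.
(Totals: 730 → 216.)

Yes — net change −514 (cost falls by 514).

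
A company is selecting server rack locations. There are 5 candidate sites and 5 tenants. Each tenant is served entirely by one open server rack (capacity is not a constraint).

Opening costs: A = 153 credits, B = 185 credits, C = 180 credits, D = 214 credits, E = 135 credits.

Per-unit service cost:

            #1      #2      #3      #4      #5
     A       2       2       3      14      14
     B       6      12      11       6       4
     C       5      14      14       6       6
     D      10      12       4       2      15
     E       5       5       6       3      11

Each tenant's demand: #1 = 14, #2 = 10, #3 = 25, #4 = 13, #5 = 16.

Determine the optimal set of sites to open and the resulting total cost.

Open A and B; minimum total cost 603.

For any fixed open set, each tenant goes to its cheapest open site; total = fixed + service.
{A, B}: #1→A 2·14=28, #2→A 2·10=20, #3→A 3·25=75, #4→B 6·13=78, #5→B 4·16=64. Service 265; fixed 338; total 603.
{E}: #1→E 5·14=70, #2→E 5·10=50, #3→E 6·25=150, #4→E 3·13=39, #5→E 11·16=176. Service 485; fixed 135; total 620.
{A, E}: service 338 + fixed 288 = 626
{A, B, C, D, E}: #1→A 2·14=28, #2→A 2·10=20, #3→A 3·25=75, #4→D 2·13=26, #5→B 4·16=64. Service 213; fixed 867; total 1080.
No other subset beats 603.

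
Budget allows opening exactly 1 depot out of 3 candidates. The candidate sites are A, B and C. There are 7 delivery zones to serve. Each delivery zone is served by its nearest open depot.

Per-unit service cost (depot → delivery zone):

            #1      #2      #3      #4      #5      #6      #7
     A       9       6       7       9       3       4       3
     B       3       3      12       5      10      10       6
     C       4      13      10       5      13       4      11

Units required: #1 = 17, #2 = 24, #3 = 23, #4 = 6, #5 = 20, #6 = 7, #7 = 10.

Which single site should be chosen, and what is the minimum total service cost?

With exactly 1 open, each delivery zone uses its cheapest among the chosen.
{A}: #1→A 9·17=153, #2→A 6·24=144, #3→A 7·23=161, #4→A 9·6=54, #5→A 3·20=60, #6→A 4·7=28, #7→A 3·10=30. Service cost 630.
{B}: service cost 759
{C}: service cost 1038
Among all 3 size-1 choices, {A} is lowest.

Choose A only; total service cost 630.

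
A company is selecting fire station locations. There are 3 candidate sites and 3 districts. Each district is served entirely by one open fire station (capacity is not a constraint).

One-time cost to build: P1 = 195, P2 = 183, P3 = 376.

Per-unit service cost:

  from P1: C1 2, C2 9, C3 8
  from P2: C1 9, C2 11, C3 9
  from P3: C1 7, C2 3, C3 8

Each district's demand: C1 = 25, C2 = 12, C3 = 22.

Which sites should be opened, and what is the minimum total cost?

Open P1 only; minimum total cost 529.

For any fixed open set, each district goes to its cheapest open site; total = fixed + service.
{P1}: C1→P1 2·25=50, C2→P1 9·12=108, C3→P1 8·22=176. Service 334; fixed 195; total 529.
{P1, P2}: service 334 + fixed 378 = 712
{P2}: C1→P2 9·25=225, C2→P2 11·12=132, C3→P2 9·22=198. Service 555; fixed 183; total 738.
{P1, P2, P3}: C1→P1 2·25=50, C2→P3 3·12=36, C3→P1 8·22=176. Service 262; fixed 754; total 1016.
No other subset beats 529.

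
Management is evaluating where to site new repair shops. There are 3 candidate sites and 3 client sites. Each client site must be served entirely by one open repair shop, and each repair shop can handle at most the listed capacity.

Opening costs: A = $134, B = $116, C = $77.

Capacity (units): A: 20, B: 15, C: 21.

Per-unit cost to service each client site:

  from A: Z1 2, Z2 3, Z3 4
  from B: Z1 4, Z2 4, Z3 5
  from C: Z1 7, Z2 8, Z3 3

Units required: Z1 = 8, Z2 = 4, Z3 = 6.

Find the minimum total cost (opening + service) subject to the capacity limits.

Open {C}: Z1→C 7·8=56, Z2→C 8·4=32, Z3→C 3·6=18.
Loads: C carries 18/21. Service 106; fixed 77; total 183.
Next best feasible plan costs 186.

Minimum total cost: 183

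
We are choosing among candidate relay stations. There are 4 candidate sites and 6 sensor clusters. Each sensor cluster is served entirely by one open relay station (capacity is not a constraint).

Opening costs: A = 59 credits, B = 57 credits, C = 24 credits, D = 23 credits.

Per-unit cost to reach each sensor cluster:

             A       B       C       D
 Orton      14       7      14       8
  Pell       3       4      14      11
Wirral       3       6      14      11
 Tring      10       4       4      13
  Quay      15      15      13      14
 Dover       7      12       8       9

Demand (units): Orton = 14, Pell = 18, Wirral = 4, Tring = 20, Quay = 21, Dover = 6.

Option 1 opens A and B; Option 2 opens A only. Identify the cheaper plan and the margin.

Option 1: {A, B}: Orton→B 7·14=98, Pell→A 3·18=54, Wirral→A 3·4=12, Tring→B 4·20=80, Quay→A 15·21=315, Dover→A 7·6=42. Service 601; fixed 116; total 717.
Option 2: {A}: Orton→A 14·14=196, Pell→A 3·18=54, Wirral→A 3·4=12, Tring→A 10·20=200, Quay→A 15·21=315, Dover→A 7·6=42. Service 819; fixed 59; total 878.
Difference: |717 − 878| = 161.

Option 1 is cheaper by 161.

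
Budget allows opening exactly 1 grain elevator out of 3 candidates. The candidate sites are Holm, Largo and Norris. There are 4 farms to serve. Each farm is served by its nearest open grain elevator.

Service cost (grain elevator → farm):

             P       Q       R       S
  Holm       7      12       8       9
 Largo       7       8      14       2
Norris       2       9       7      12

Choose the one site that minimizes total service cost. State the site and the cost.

With exactly 1 open, each farm uses its cheapest among the chosen.
{Norris}: P→Norris 2, Q→Norris 9, R→Norris 7, S→Norris 12. Service cost 30.
{Largo}: service cost 31
{Holm}: service cost 36
Among all 3 size-1 choices, {Norris} is lowest.

Choose Norris only; total service cost 30.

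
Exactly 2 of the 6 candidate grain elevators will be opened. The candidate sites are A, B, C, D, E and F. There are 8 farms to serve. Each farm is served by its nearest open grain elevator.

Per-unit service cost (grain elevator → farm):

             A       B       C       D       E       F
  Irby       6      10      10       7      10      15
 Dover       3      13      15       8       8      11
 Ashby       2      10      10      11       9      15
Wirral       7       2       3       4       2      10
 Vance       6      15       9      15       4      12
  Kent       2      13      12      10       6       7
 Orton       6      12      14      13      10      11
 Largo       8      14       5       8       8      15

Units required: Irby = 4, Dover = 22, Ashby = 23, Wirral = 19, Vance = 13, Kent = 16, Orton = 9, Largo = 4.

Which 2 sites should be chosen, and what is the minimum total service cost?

Choose A and E; total service cost 344.

With exactly 2 open, each farm uses its cheapest among the chosen.
{A, E}: Irby→A 6·4=24, Dover→A 3·22=66, Ashby→A 2·23=46, Wirral→E 2·19=38, Vance→E 4·13=52, Kent→A 2·16=32, Orton→A 6·9=54, Largo→A 8·4=32. Service cost 344.
{A, B}: service cost 370
{A, C}: service cost 377
Among all 15 size-2 choices, {A, E} is lowest.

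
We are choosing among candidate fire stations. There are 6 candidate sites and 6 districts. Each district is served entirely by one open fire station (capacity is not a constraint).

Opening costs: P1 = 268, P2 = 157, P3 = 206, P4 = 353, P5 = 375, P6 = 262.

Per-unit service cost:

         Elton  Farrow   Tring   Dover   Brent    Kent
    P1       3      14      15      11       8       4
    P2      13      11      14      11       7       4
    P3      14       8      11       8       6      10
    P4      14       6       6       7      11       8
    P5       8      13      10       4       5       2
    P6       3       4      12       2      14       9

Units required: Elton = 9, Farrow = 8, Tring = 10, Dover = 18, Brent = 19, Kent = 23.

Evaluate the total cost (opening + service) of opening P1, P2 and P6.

Total cost: 1127

Each district is assigned to its cheapest site among the open ones.
{P1, P2, P6}: Elton→P1 3·9=27, Farrow→P6 4·8=32, Tring→P6 12·10=120, Dover→P6 2·18=36, Brent→P2 7·19=133, Kent→P1 4·23=92. Service 440; fixed 687; total 1127.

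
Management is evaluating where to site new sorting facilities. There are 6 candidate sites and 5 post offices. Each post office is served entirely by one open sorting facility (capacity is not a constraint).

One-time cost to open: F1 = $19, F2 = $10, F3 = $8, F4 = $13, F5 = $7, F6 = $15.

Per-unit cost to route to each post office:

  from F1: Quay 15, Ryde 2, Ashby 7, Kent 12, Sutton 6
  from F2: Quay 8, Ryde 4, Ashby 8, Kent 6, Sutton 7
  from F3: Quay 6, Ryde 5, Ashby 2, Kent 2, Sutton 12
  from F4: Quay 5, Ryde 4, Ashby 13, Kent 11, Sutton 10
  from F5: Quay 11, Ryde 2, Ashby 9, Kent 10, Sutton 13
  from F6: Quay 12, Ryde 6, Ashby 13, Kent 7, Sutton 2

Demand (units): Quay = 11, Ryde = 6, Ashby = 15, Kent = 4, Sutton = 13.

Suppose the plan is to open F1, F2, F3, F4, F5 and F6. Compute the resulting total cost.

Each post office is assigned to its cheapest site among the open ones.
{F1, F2, F3, F4, F5, F6}: Quay→F4 5·11=55, Ryde→F1 2·6=12, Ashby→F3 2·15=30, Kent→F3 2·4=8, Sutton→F6 2·13=26. Service 131; fixed 72; total 203.

Total cost: 203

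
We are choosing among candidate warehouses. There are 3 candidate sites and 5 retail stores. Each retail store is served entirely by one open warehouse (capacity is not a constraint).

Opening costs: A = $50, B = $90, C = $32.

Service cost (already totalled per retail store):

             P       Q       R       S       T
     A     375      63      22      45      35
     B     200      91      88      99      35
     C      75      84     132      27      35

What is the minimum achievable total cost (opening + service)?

For any fixed open set, each retail store goes to its cheapest open site; total = fixed + service.
{A, C}: P→C 75, Q→A 63, R→A 22, S→C 27, T→A 35. Service 222; fixed 82; total 304.
{C}: service 353 + fixed 32 = 385
{A, B, C}: service 222 + fixed 172 = 394
(All 7 nonempty subsets were checked; A and C is lowest.)

Minimum total cost: 304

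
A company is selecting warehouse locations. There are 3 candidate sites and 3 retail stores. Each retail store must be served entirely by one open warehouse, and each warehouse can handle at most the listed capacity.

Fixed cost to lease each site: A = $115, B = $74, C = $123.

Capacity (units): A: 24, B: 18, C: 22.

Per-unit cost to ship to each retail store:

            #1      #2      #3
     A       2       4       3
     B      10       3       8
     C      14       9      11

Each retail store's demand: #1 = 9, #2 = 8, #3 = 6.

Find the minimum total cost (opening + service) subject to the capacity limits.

Minimum total cost: 183

Open {A}: #1→A 2·9=18, #2→A 4·8=32, #3→A 3·6=18.
Loads: A carries 23/24. Service 68; fixed 115; total 183.
Next best feasible plan costs 249.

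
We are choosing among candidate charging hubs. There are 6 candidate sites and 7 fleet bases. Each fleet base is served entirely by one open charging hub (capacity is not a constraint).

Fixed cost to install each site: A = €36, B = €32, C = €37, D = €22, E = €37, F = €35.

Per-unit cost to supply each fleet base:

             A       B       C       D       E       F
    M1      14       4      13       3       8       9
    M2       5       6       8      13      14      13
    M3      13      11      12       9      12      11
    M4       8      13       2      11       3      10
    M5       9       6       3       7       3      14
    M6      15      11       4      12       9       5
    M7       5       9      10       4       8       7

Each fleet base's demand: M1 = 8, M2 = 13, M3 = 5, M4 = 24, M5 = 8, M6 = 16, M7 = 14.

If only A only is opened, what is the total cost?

Each fleet base is assigned to its cheapest site among the open ones.
{A}: M1→A 14·8=112, M2→A 5·13=65, M3→A 13·5=65, M4→A 8·24=192, M5→A 9·8=72, M6→A 15·16=240, M7→A 5·14=70. Service 816; fixed 36; total 852.

Total cost: 852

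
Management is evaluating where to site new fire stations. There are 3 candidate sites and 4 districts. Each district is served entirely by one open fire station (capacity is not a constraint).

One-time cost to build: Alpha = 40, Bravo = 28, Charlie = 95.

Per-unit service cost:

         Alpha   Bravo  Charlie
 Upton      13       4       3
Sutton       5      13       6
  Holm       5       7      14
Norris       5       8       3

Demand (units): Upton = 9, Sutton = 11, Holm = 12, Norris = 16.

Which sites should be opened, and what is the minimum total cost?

Open Alpha and Bravo; minimum total cost 299.

For any fixed open set, each district goes to its cheapest open site; total = fixed + service.
{Alpha, Bravo}: Upton→Bravo 4·9=36, Sutton→Alpha 5·11=55, Holm→Alpha 5·12=60, Norris→Alpha 5·16=80. Service 231; fixed 68; total 299.
{Alpha, Charlie}: service 190 + fixed 135 = 325
{Bravo, Charlie}: service 225 + fixed 123 = 348
{Alpha, Bravo, Charlie}: Upton→Charlie 3·9=27, Sutton→Alpha 5·11=55, Holm→Alpha 5·12=60, Norris→Charlie 3·16=48. Service 190; fixed 163; total 353.
(All 7 nonempty subsets were checked; Alpha and Bravo is lowest.)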